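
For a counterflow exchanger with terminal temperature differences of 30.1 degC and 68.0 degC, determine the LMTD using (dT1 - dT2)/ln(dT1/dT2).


LMTD = (dT1 - dT2) / ln(dT1/dT2)
= (30.1 - 68.0) / ln(30.1 / 68.0) = -37.9 / -0.814983 = 46.50

46.50 degC


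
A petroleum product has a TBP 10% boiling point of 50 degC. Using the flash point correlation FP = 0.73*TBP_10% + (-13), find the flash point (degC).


FP = 0.73 * 50 + (-13) = 23.5

23.5 degC


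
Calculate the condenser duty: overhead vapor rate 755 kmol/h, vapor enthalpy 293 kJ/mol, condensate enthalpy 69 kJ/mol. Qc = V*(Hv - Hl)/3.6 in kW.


Qc = 755 * (293 - 69) / 3.6 = 755 * 224 / 3.6 = 46980

46980 kW


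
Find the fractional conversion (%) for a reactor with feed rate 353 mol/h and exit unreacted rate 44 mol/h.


X = (F_in - F_out) / F_in * 100
Moles reacted = 353 - 44 = 309
X = 309 / 353 * 100
= 0.8754 * 100
= 87.54 %

87.54 %


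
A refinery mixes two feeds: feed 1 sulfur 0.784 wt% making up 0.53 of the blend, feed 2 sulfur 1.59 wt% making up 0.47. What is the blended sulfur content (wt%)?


Linear sulfur blending: S_blend = x1*S1 + x2*S2
Contribution 1: 0.53 * 0.784 = 0.41552 wt%
Contribution 2: 0.47 * 1.59 = 0.7473 wt%
S_blend = 0.41552 + 0.7473 = 1.16282

1.16282 wt%


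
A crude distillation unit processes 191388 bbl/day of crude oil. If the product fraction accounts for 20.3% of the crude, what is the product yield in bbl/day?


Crude throughput = 191388 bbl/day
Fraction yield = 20.3%
yield = throughput * fraction / 100
yield = 191388 * 20.3 / 100 = 38851.764

38851.764 bbl/day


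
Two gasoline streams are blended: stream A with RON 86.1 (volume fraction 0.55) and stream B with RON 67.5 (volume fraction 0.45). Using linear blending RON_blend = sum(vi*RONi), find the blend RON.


Linear blending: RON_blend = sum(vi * RONi)
Contribution 1: 0.55 * 86.1 = 47.355
Contribution 2: 0.45 * 67.5 = 30.375
RON_blend = 47.355 + 30.375 = 77.73

77.73


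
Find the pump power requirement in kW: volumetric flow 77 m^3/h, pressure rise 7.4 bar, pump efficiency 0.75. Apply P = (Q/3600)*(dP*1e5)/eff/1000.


Q = 77 / 3600 = 0.0213889 m^3/s
P = 0.0213889 * (7.4 * 1e5) / 0.75 / 1000 = 21.10

21.10 kW


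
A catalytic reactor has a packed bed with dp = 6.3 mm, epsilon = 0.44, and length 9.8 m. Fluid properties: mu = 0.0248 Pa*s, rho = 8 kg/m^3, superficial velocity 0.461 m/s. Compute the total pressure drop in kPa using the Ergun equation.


dp = 6.3 mm = 0.0063 m
Viscous term = 150*0.0248*0.461*(1-0.44)^2 / (0.0063^2*0.44^3) = 159067
Inertial term = 1.75*8*0.461^2*(1-0.44) / (0.0063*0.44^3) = 3104.7
dP/L = 159067 + 3104.7 = 162172 Pa/m
dP = 162172 * 9.8 / 1000 = 1589 kPa

1589 kPa


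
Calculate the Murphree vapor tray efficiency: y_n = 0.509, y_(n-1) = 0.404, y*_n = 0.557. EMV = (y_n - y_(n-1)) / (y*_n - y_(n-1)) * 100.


Murphree vapor efficiency: EMV = (y_n - y_(n-1)) / (y*_n - y_(n-1)) * 100
EMV = (0.509 - 0.404) / (0.557 - 0.404) * 100 = 0.105 / 0.153 * 100 = 68.63

68.63 %


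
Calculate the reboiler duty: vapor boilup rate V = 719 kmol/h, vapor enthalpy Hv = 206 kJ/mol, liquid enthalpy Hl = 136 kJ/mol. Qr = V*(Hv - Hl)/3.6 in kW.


Qr = 719 * (206 - 136) / 3.6 = 719 * 70 / 3.6 = 13980

13980 kW


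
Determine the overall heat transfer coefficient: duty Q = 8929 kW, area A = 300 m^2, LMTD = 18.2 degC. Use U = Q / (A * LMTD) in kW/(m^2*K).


From Q = U*A*LMTD, U = Q / (A * LMTD)
U = 8929 / (300 * 18.2) = 8929 / 5460 = 1.635

1.635 kW/(m^2*K)


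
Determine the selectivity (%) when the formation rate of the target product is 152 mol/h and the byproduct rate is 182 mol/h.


Selectivity = desired / (desired + undesired) * 100
Total products = 152 + 182 = 334 mol/h
S = 152 / 334 * 100
= 0.4551 * 100
= 45.51 %

45.51 %


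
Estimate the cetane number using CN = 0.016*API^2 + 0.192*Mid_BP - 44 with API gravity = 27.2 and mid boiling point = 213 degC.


CN = 0.016 * 27.2^2 + 0.192 * 213 - 44
CN = 11.83744 + 40.896 - 44 = 8.73344

8.73344


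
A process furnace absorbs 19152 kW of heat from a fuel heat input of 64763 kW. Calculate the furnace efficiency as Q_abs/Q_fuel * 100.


Furnace efficiency = Q_absorbed / Q_fuel * 100
= 19152 / 64763 * 100 = 29.57

29.57 %


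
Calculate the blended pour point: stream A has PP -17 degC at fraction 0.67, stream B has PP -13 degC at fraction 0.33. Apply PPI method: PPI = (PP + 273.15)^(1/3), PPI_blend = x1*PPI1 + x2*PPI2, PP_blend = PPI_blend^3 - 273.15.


PPI_1 = (-17 + 273.15)^(1/3) = 6.350844
PPI_2 = (-13 + 273.15)^(1/3) = 6.383731
PPI_blend = 0.67 * 6.350844 + 0.33 * 6.383731 = 6.361697
PP_blend = 6.361697^3 - 273.15 = 257.4654 - 273.15 = -15.68

-15.68 degC


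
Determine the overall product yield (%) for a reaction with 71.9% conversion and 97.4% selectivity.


Overall yield = conversion (%) * selectivity (%) / 100
Conversion = 71.9%, Selectivity = 97.4%
Y = 71.9 * 97.4 / 100
= 70.0306 %

70.0306 %


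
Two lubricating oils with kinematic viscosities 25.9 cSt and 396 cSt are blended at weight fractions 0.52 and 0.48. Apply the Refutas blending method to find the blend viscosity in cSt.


Refutas method: VBN_i = 14.534*ln(ln(visc_i + 0.8)) + 10.975, blended linearly by mass fraction; since VBN is linear in VBI_i = ln(ln(visc_i + 0.8)) and the fractions sum to 1, blend VBI directly: visc = exp(exp(VBI_blend)) - 0.8
VBI_1 = ln(ln(25.9 + 0.8)) = 1.18926
VBI_2 = ln(ln(396 + 0.8)) = 1.78899
VBI_blend = 0.52 * 1.18926 + 0.48 * 1.78899 = 1.47713
visc_blend = exp(exp(1.47713)) - 0.8 = 79.07

79.07 cSt


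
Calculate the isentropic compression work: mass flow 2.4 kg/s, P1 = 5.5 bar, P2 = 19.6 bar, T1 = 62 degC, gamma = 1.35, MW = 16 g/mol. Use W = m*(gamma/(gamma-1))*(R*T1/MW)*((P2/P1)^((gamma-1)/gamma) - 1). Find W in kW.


Isentropic work: W = m*(gamma/(gamma-1))*(R*T1/MW)*((P2/P1)^((gamma-1)/gamma) - 1)
T1 = 62 + 273.15 = 335.15 K
Pressure ratio = 19.6 / 5.5 = 3.56364
Exponent = (1.35 - 1)/1.35 = 0.259259
(P2/P1)^exp - 1 = 3.56364^0.259259 - 1 = 0.39022
W = 2.4 * 1.35 / 0.35 * 8.314 * 335.15 / 16 * 0.39022 = 629.1

629.1 kW


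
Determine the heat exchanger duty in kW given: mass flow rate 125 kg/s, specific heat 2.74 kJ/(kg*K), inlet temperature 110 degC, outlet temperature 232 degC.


Q = m_dot * cp * delta_T
delta_T = 232 - 110 = 122 K
Q = 125 * 2.74 * 122
= 342.5 * 122
= 41785 kW

41785 kW


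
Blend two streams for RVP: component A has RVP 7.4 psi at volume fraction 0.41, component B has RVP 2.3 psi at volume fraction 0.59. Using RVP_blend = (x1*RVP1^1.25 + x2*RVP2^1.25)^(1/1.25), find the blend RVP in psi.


Chevron index: RVP_blend = (sum xi*RVPi^1.25)^(1/1.25)
RVP^1.25 terms: 0.41 * 7.4^1.25 + 0.59 * 2.3^1.25 = 6.67521
RVP_blend = 6.67521^(1/1.25) = 4.566

4.566 psi


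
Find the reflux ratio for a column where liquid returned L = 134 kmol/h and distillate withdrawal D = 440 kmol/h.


Reflux ratio definition: R = L / D (liquid returned / distillate withdrawn)
L = 134 kmol/h, D = 440 kmol/h
R = 134 / 440 = 0.3045

0.3045


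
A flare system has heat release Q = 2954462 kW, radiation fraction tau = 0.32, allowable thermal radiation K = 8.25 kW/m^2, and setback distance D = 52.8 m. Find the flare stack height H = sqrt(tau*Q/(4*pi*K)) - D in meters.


tau*Q/(4*pi*K) = 0.32 * 2954462 / (4 * pi * 8.25) = 9119.36
sqrt(9119.36) = 95.4953
H = 95.4953 - 52.8 = 42.70

42.70 m


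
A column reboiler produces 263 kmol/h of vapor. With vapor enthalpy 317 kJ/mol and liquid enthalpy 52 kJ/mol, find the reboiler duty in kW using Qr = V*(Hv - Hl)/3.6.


Qr = 263 * (317 - 52) / 3.6 = 263 * 265 / 3.6 = 19360

19360 kW


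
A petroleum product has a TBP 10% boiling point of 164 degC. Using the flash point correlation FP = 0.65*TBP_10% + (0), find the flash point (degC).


FP = 0.65 * 164 + (0) = 106.6

106.6 degC


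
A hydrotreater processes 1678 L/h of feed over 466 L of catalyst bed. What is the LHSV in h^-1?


LHSV = volumetric feed rate / catalyst volume
= 1678 L/h / 466 L
= 3.601 h^-1

3.601 h^-1


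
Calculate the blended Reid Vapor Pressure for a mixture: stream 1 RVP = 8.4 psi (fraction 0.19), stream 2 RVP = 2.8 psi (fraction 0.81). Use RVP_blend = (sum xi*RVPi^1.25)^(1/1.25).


Chevron index: RVP_blend = (sum xi*RVPi^1.25)^(1/1.25)
RVP^1.25 terms: 0.19 * 8.4^1.25 + 0.81 * 2.8^1.25 = 5.6509
RVP_blend = 5.6509^(1/1.25) = 3.997

3.997 psi


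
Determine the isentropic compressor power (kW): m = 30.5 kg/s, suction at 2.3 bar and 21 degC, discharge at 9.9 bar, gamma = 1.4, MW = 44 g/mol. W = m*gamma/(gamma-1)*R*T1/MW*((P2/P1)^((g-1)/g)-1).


Isentropic work: W = m*(gamma/(gamma-1))*(R*T1/MW)*((P2/P1)^((gamma-1)/gamma) - 1)
T1 = 21 + 273.15 = 294.15 K
Pressure ratio = 9.9 / 2.3 = 4.30435
Exponent = (1.4 - 1)/1.4 = 0.285714
(P2/P1)^exp - 1 = 4.30435^0.285714 - 1 = 0.517457
W = 30.5 * 1.4 / 0.4 * 8.314 * 294.15 / 44 * 0.517457 = 3070

3070 kW


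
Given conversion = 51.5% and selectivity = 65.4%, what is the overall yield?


Overall yield = conversion (%) * selectivity (%) / 100
Conversion = 51.5%, Selectivity = 65.4%
Y = 51.5 * 65.4 / 100
= 33.681 %

33.681 %


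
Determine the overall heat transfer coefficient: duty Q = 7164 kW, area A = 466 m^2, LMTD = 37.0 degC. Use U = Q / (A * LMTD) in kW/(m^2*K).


From Q = U*A*LMTD, U = Q / (A * LMTD)
U = 7164 / (466 * 37.0) = 7164 / 17242 = 0.4155

0.4155 kW/(m^2*K)


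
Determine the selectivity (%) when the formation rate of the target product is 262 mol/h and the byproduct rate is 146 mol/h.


Selectivity = desired / (desired + undesired) * 100
Total products = 262 + 146 = 408 mol/h
S = 262 / 408 * 100
= 0.6422 * 100
= 64.22 %

64.22 %


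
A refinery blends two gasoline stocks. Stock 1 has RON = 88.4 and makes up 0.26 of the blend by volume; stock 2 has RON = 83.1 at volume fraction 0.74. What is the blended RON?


Linear blending: RON_blend = sum(vi * RONi)
Contribution 1: 0.26 * 88.4 = 22.984
Contribution 2: 0.74 * 83.1 = 61.494
RON_blend = 22.984 + 61.494 = 84.478

84.478


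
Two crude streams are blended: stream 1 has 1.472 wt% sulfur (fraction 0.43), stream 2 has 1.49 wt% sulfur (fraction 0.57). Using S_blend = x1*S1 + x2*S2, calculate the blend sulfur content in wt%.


Linear sulfur blending: S_blend = x1*S1 + x2*S2
Contribution 1: 0.43 * 1.472 = 0.63296 wt%
Contribution 2: 0.57 * 1.49 = 0.8493 wt%
S_blend = 0.63296 + 0.8493 = 1.48226

1.48226 wt%


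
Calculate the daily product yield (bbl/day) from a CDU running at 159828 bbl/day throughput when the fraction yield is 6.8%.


Crude throughput = 159828 bbl/day
Fraction yield = 6.8%
yield = throughput * fraction / 100
yield = 159828 * 6.8 / 100 = 10868.304

10868.304 bbl/day


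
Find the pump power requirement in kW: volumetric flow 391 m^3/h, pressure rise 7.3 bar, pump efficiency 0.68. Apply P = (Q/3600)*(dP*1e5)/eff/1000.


Q = 391 / 3600 = 0.108611 m^3/s
P = 0.108611 * (7.3 * 1e5) / 0.68 / 1000 = 116.6

116.6 kW


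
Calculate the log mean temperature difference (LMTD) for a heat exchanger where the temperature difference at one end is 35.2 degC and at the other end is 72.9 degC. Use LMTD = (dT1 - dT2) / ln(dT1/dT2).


LMTD = (dT1 - dT2) / ln(dT1/dT2)
= (35.2 - 72.9) / ln(35.2 / 72.9) = -37.7 / -0.728043 = 51.78

51.78 degC


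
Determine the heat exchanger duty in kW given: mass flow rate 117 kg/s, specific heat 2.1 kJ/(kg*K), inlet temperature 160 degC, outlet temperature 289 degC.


Q = m_dot * cp * delta_T
delta_T = 289 - 160 = 129 K
Q = 117 * 2.1 * 129
= 245.7 * 129
= 31695.3 kW

31695.3 kW


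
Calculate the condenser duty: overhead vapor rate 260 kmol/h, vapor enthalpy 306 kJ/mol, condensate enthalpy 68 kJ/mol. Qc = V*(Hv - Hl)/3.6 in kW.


Qc = 260 * (306 - 68) / 3.6 = 260 * 238 / 3.6 = 17190

17190 kW


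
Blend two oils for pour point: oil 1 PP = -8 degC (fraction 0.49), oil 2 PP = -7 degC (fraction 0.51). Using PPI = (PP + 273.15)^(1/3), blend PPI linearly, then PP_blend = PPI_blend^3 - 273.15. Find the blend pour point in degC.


PPI_1 = (-8 + 273.15)^(1/3) = 6.42437
PPI_2 = (-7 + 273.15)^(1/3) = 6.432436
PPI_blend = 0.49 * 6.42437 + 0.51 * 6.432436 = 6.428484
PP_blend = 6.428484^3 - 273.15 = 265.6597 - 273.15 = -7.49

-7.49 degC


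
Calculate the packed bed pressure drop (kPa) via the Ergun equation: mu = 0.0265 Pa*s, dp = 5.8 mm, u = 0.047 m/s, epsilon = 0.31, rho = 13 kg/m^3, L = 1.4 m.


dp = 5.8 mm = 0.0058 m
Viscous term = 150*0.0265*0.047*(1-0.31)^2 / (0.0058^2*0.31^3) = 88754.9
Inertial term = 1.75*13*0.047^2*(1-0.31) / (0.0058*0.31^3) = 200.684
dP/L = 88754.9 + 200.684 = 88955.6 Pa/m
dP = 88955.6 * 1.4 / 1000 = 124.5 kPa

124.5 kPa


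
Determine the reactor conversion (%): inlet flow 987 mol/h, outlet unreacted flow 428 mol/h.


X = (F_in - F_out) / F_in * 100
Moles reacted = 987 - 428 = 559
X = 559 / 987 * 100
= 0.5664 * 100
= 56.64 %

56.64 %


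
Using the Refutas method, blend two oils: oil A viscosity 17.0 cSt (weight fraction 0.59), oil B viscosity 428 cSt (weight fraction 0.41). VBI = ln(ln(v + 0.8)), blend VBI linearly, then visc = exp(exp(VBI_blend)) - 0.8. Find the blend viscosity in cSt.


Refutas method: VBN_i = 14.534*ln(ln(visc_i + 0.8)) + 10.975, blended linearly by mass fraction; since VBN is linear in VBI_i = ln(ln(visc_i + 0.8)) and the fractions sum to 1, blend VBI directly: visc = exp(exp(VBI_blend)) - 0.8
VBI_1 = ln(ln(17.0 + 0.8)) = 1.05751
VBI_2 = ln(ln(428 + 0.8)) = 1.80187
VBI_blend = 0.59 * 1.05751 + 0.41 * 1.80187 = 1.3627
visc_blend = exp(exp(1.3627)) - 0.8 = 48.94

48.94 cSt


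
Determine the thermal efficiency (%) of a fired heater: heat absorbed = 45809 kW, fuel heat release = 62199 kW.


Furnace efficiency = Q_absorbed / Q_fuel * 100
= 45809 / 62199 * 100 = 73.65

73.65 %


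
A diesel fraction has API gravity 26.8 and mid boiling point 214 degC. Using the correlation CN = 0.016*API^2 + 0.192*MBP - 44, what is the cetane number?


CN = 0.016 * 26.8^2 + 0.192 * 214 - 44
CN = 11.49184 + 41.088 - 44 = 8.57984

8.57984


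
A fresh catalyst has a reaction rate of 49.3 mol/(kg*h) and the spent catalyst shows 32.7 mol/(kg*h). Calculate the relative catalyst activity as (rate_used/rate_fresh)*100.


Activity (%) = (rate_used / rate_fresh) * 100
rate_used = 32.7, rate_fresh = 49.3
= (32.7 / 49.3) * 100
= 0.6633 * 100 = 66.33

66.33 %


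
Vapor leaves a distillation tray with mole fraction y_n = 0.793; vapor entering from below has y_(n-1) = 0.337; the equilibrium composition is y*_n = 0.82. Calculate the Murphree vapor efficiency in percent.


Murphree vapor efficiency: EMV = (y_n - y_(n-1)) / (y*_n - y_(n-1)) * 100
EMV = (0.793 - 0.337) / (0.82 - 0.337) * 100 = 0.456 / 0.483 * 100 = 94.41

94.41 %


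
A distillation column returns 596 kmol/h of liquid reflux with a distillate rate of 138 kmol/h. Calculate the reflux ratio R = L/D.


Reflux ratio definition: R = L / D (liquid returned / distillate withdrawn)
L = 596 kmol/h, D = 138 kmol/h
R = 596 / 138 = 4.319

4.319


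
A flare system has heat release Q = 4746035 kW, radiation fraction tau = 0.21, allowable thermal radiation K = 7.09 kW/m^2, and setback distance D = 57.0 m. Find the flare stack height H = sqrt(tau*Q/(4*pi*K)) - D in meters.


tau*Q/(4*pi*K) = 0.21 * 4746035 / (4 * pi * 7.09) = 11186.5
sqrt(11186.5) = 105.766
H = 105.766 - 57.0 = 48.77

48.77 m


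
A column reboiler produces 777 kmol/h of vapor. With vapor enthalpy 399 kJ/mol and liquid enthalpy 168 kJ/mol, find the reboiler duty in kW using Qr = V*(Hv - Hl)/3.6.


Qr = 777 * (399 - 168) / 3.6 = 777 * 231 / 3.6 = 49860

49860 kW


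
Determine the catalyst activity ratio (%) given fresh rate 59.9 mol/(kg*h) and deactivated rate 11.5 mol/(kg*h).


Activity (%) = (rate_used / rate_fresh) * 100
rate_used = 11.5, rate_fresh = 59.9
= (11.5 / 59.9) * 100
= 0.1920 * 100 = 19.20

19.20 %


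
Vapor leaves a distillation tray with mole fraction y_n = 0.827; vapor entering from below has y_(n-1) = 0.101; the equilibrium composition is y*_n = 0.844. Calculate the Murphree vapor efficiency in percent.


Murphree vapor efficiency: EMV = (y_n - y_(n-1)) / (y*_n - y_(n-1)) * 100
EMV = (0.827 - 0.101) / (0.844 - 0.101) * 100 = 0.726 / 0.743 * 100 = 97.71

97.71 %


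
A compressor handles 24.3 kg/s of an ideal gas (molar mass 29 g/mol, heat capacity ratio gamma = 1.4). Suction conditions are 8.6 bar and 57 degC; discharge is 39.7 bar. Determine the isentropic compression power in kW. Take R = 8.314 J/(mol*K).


Isentropic work: W = m*(gamma/(gamma-1))*(R*T1/MW)*((P2/P1)^((gamma-1)/gamma) - 1)
T1 = 57 + 273.15 = 330.15 K
Pressure ratio = 39.7 / 8.6 = 4.61628
Exponent = (1.4 - 1)/1.4 = 0.285714
(P2/P1)^exp - 1 = 4.61628^0.285714 - 1 = 0.548095
W = 24.3 * 1.4 / 0.4 * 8.314 * 330.15 / 29 * 0.548095 = 4412

4412 kW


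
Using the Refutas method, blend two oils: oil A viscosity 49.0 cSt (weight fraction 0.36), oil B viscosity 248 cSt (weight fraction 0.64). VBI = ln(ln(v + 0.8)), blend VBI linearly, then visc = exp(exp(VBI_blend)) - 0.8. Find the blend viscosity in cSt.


Refutas method: VBN_i = 14.534*ln(ln(visc_i + 0.8)) + 10.975, blended linearly by mass fraction; since VBN is linear in VBI_i = ln(ln(visc_i + 0.8)) and the fractions sum to 1, blend VBI directly: visc = exp(exp(VBI_blend)) - 0.8
VBI_1 = ln(ln(49.0 + 0.8)) = 1.36303
VBI_2 = ln(ln(248 + 0.8)) = 1.70777
VBI_blend = 0.36 * 1.36303 + 0.64 * 1.70777 = 1.58366
visc_blend = exp(exp(1.58366)) - 0.8 = 129.9

129.9 cSt


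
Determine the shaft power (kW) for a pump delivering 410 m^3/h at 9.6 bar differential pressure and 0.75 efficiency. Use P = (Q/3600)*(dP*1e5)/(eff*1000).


Q = 410 / 3600 = 0.113889 m^3/s
P = 0.113889 * (9.6 * 1e5) / 0.75 / 1000 = 145.8

145.8 kW


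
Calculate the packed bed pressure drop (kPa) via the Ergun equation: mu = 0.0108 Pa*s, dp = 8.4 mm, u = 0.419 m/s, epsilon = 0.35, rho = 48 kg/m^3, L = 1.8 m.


dp = 8.4 mm = 0.0084 m
Viscous term = 150*0.0108*0.419*(1-0.35)^2 / (0.0084^2*0.35^3) = 94796.7
Inertial term = 1.75*48*0.419^2*(1-0.35) / (0.0084*0.35^3) = 26615.7
dP/L = 94796.7 + 26615.7 = 121412 Pa/m
dP = 121412 * 1.8 / 1000 = 218.5 kPa

218.5 kPa


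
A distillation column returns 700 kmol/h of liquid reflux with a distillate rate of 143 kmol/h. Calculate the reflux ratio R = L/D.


Reflux ratio definition: R = L / D (liquid returned / distillate withdrawn)
L = 700 kmol/h, D = 143 kmol/h
R = 700 / 143 = 4.895

4.895


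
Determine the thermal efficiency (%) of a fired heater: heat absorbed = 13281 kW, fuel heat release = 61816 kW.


Furnace efficiency = Q_absorbed / Q_fuel * 100
= 13281 / 61816 * 100 = 21.48

21.48 %


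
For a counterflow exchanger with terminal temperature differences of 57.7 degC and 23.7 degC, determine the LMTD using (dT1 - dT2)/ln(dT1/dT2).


LMTD = (dT1 - dT2) / ln(dT1/dT2)
= (57.7 - 23.7) / ln(57.7 / 23.7) = 34 / 0.889782 = 38.21

38.21 degC


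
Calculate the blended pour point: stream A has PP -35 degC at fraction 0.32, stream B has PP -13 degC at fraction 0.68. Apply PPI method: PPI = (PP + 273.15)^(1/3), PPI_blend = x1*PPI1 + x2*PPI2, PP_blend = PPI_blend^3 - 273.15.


PPI_1 = (-35 + 273.15)^(1/3) = 6.198456
PPI_2 = (-13 + 273.15)^(1/3) = 6.383731
PPI_blend = 0.32 * 6.198456 + 0.68 * 6.383731 = 6.324443
PP_blend = 6.324443^3 - 273.15 = 252.9687 - 273.15 = -20.18

-20.18 degC


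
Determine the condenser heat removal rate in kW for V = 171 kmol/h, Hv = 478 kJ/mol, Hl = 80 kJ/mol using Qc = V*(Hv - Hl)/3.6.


Qc = 171 * (478 - 80) / 3.6 = 171 * 398 / 3.6 = 18900

18900 kW


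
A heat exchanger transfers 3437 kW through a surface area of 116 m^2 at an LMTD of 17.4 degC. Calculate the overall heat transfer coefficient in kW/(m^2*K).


From Q = U*A*LMTD, U = Q / (A * LMTD)
U = 3437 / (116 * 17.4) = 3437 / 2018.4 = 1.703

1.703 kW/(m^2*K)


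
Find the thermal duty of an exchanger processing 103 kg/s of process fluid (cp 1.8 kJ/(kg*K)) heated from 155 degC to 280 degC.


Q = m_dot * cp * delta_T
delta_T = 280 - 155 = 125 K
Q = 103 * 1.8 * 125
= 185.4 * 125
= 23175 kW

23175 kW


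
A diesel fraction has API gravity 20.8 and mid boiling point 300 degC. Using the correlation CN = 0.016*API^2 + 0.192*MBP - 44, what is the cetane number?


CN = 0.016 * 20.8^2 + 0.192 * 300 - 44
CN = 6.92224 + 57.6 - 44 = 20.52224

20.52224


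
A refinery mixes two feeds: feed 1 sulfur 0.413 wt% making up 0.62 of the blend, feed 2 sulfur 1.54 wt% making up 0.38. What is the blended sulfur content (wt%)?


Linear sulfur blending: S_blend = x1*S1 + x2*S2
Contribution 1: 0.62 * 0.413 = 0.25606 wt%
Contribution 2: 0.38 * 1.54 = 0.5852 wt%
S_blend = 0.25606 + 0.5852 = 0.84126

0.84126 wt%


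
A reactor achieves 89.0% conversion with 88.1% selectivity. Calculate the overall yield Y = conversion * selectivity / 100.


Overall yield = conversion (%) * selectivity (%) / 100
Conversion = 89.0%, Selectivity = 88.1%
Y = 89.0 * 88.1 / 100
= 78.409 %

78.409 %


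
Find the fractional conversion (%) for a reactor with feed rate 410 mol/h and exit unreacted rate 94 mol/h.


X = (F_in - F_out) / F_in * 100
Moles reacted = 410 - 94 = 316
X = 316 / 410 * 100
= 0.7707 * 100
= 77.07 %

77.07 %


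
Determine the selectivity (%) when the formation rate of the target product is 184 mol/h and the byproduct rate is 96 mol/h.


Selectivity = desired / (desired + undesired) * 100
Total products = 184 + 96 = 280 mol/h
S = 184 / 280 * 100
= 0.6571 * 100
= 65.71 %

65.71 %


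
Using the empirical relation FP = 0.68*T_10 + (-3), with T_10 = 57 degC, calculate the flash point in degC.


FP = 0.68 * 57 + (-3) = 35.76

35.76 degC


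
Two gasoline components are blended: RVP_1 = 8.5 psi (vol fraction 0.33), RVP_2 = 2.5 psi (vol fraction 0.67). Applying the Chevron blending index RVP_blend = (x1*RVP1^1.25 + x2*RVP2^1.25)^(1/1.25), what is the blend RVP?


Chevron index: RVP_blend = (sum xi*RVPi^1.25)^(1/1.25)
RVP^1.25 terms: 0.33 * 8.5^1.25 + 0.67 * 2.5^1.25 = 6.89567
RVP_blend = 6.89567^(1/1.25) = 4.687

4.687 psi


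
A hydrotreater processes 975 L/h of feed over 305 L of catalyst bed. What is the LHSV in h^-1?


LHSV = volumetric feed rate / catalyst volume
= 975 L/h / 305 L
= 3.197 h^-1

3.197 h^-1


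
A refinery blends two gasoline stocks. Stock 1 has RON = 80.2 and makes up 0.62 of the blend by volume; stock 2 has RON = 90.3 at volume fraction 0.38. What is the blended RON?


Linear blending: RON_blend = sum(vi * RONi)
Contribution 1: 0.62 * 80.2 = 49.724
Contribution 2: 0.38 * 90.3 = 34.314
RON_blend = 49.724 + 34.314 = 84.038

84.038


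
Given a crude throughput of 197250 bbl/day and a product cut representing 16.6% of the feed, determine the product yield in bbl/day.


Crude throughput = 197250 bbl/day
Fraction yield = 16.6%
yield = throughput * fraction / 100
yield = 197250 * 16.6 / 100 = 32743.5

32743.5 bbl/day


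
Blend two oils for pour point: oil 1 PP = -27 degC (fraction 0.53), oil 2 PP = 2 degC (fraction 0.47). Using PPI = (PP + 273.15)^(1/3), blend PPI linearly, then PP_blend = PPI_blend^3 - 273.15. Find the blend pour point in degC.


PPI_1 = (-27 + 273.15)^(1/3) = 6.2671
PPI_2 = (2 + 273.15)^(1/3) = 6.504139
PPI_blend = 0.53 * 6.2671 + 0.47 * 6.504139 = 6.378508
PP_blend = 6.378508^3 - 273.15 = 259.5119 - 273.15 = -13.64

-13.64 degC


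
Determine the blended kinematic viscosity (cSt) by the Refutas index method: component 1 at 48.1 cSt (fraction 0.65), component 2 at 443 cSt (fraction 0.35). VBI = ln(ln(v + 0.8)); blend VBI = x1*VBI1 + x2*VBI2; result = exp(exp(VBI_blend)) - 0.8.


Refutas method: VBN_i = 14.534*ln(ln(visc_i + 0.8)) + 10.975, blended linearly by mass fraction; since VBN is linear in VBI_i = ln(ln(visc_i + 0.8)) and the fractions sum to 1, blend VBI directly: visc = exp(exp(VBI_blend)) - 0.8
VBI_1 = ln(ln(48.1 + 0.8)) = 1.35835
VBI_2 = ln(ln(443 + 0.8)) = 1.80753
VBI_blend = 0.65 * 1.35835 + 0.35 * 1.80753 = 1.51556
visc_blend = exp(exp(1.51556)) - 0.8 = 94.02

94.02 cSt


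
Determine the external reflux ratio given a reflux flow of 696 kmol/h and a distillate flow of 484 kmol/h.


Reflux ratio definition: R = L / D (liquid returned / distillate withdrawn)
L = 696 kmol/h, D = 484 kmol/h
R = 696 / 484 = 1.438

1.438


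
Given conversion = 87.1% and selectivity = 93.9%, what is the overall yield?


Overall yield = conversion (%) * selectivity (%) / 100
Conversion = 87.1%, Selectivity = 93.9%
Y = 87.1 * 93.9 / 100
= 81.7869 %

81.7869 %


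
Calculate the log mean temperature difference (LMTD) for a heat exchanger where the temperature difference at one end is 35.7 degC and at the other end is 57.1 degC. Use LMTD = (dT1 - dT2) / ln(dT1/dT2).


LMTD = (dT1 - dT2) / ln(dT1/dT2)
= (35.7 - 57.1) / ln(35.7 / 57.1) = -21.4 / -0.469653 = 45.57

45.57 degC


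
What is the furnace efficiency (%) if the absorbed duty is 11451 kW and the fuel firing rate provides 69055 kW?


Furnace efficiency = Q_absorbed / Q_fuel * 100
= 11451 / 69055 * 100 = 16.58

16.58 %


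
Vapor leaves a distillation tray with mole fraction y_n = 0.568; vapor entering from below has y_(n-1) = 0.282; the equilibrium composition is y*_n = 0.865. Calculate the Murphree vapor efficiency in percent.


Murphree vapor efficiency: EMV = (y_n - y_(n-1)) / (y*_n - y_(n-1)) * 100
EMV = (0.568 - 0.282) / (0.865 - 0.282) * 100 = 0.286 / 0.583 * 100 = 49.06

49.06 %


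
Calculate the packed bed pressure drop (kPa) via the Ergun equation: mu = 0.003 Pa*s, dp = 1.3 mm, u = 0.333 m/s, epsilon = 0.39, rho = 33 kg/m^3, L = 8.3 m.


dp = 1.3 mm = 0.0013 m
Viscous term = 150*0.003*0.333*(1-0.39)^2 / (0.0013^2*0.39^3) = 556206
Inertial term = 1.75*33*0.333^2*(1-0.39) / (0.0013*0.39^3) = 50656.3
dP/L = 556206 + 50656.3 = 606862 Pa/m
dP = 606862 * 8.3 / 1000 = 5037 kPa

5037 kPa


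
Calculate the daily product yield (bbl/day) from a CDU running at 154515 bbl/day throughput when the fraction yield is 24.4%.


Crude throughput = 154515 bbl/day
Fraction yield = 24.4%
yield = throughput * fraction / 100
yield = 154515 * 24.4 / 100 = 37701.66

37701.66 bbl/day


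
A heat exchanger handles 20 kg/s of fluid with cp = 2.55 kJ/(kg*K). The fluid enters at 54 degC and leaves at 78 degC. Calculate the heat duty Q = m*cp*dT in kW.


Q = m_dot * cp * delta_T
delta_T = 78 - 54 = 24 K
Q = 20 * 2.55 * 24
= 51 * 24
= 1224 kW

1224 kW


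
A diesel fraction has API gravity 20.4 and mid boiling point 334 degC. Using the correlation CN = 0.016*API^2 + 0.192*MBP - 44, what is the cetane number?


CN = 0.016 * 20.4^2 + 0.192 * 334 - 44
CN = 6.65856 + 64.128 - 44 = 26.78656

26.78656


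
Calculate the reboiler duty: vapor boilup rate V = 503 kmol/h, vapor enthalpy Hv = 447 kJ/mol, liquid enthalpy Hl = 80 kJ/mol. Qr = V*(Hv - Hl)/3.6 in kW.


Qr = 503 * (447 - 80) / 3.6 = 503 * 367 / 3.6 = 51280

51280 kW


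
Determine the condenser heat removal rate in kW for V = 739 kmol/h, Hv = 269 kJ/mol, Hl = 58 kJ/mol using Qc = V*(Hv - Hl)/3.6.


Qc = 739 * (269 - 58) / 3.6 = 739 * 211 / 3.6 = 43310

43310 kW


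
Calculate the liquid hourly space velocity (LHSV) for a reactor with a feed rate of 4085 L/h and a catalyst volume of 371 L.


LHSV = volumetric feed rate / catalyst volume
= 4085 L/h / 371 L
= 11.01 h^-1

11.01 h^-1


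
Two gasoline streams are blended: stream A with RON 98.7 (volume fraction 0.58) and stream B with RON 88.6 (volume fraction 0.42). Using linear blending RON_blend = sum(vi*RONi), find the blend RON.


Linear blending: RON_blend = sum(vi * RONi)
Contribution 1: 0.58 * 98.7 = 57.246
Contribution 2: 0.42 * 88.6 = 37.212
RON_blend = 57.246 + 37.212 = 94.458

94.458


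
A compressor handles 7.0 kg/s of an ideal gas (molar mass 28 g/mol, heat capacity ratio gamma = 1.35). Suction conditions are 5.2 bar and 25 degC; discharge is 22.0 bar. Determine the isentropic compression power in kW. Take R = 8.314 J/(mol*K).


Isentropic work: W = m*(gamma/(gamma-1))*(R*T1/MW)*((P2/P1)^((gamma-1)/gamma) - 1)
T1 = 25 + 273.15 = 298.15 K
Pressure ratio = 22.0 / 5.2 = 4.23077
Exponent = (1.35 - 1)/1.35 = 0.259259
(P2/P1)^exp - 1 = 4.23077^0.259259 - 1 = 0.453466
W = 7.0 * 1.35 / 0.35 * 8.314 * 298.15 / 28 * 0.453466 = 1084

1084 kW


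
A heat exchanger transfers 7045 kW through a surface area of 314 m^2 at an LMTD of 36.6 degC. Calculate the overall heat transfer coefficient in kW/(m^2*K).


From Q = U*A*LMTD, U = Q / (A * LMTD)
U = 7045 / (314 * 36.6) = 7045 / 11492.4 = 0.6130

0.6130 kW/(m^2*K)


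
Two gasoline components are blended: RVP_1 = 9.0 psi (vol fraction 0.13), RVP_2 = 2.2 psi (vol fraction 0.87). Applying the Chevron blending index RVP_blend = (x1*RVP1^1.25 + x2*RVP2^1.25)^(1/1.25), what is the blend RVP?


Chevron index: RVP_blend = (sum xi*RVPi^1.25)^(1/1.25)
RVP^1.25 terms: 0.13 * 9.0^1.25 + 0.87 * 2.2^1.25 = 4.35753
RVP_blend = 4.35753^(1/1.25) = 3.246

3.246 psi


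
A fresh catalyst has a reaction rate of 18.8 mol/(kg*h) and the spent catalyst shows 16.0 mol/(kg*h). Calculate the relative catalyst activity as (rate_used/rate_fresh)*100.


Activity (%) = (rate_used / rate_fresh) * 100
rate_used = 16.0, rate_fresh = 18.8
= (16.0 / 18.8) * 100
= 0.8511 * 100 = 85.11

85.11 %


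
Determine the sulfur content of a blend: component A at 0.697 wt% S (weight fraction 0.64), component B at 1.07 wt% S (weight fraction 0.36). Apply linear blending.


Linear sulfur blending: S_blend = x1*S1 + x2*S2
Contribution 1: 0.64 * 0.697 = 0.44608 wt%
Contribution 2: 0.36 * 1.07 = 0.3852 wt%
S_blend = 0.44608 + 0.3852 = 0.83128

0.83128 wt%


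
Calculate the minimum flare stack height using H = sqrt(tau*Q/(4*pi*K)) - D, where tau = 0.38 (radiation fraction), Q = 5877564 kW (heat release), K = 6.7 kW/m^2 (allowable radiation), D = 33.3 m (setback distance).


tau*Q/(4*pi*K) = 0.38 * 5877564 / (4 * pi * 6.7) = 26527.5
sqrt(26527.5) = 162.873
H = 162.873 - 33.3 = 129.6

129.6 m


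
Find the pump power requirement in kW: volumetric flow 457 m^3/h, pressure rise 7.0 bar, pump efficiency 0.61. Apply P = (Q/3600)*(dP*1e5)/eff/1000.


Q = 457 / 3600 = 0.126944 m^3/s
P = 0.126944 * (7.0 * 1e5) / 0.61 / 1000 = 145.7

145.7 kW


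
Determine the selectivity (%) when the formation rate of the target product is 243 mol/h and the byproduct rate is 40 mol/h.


Selectivity = desired / (desired + undesired) * 100
Total products = 243 + 40 = 283 mol/h
S = 243 / 283 * 100
= 0.8587 * 100
= 85.87 %

85.87 %


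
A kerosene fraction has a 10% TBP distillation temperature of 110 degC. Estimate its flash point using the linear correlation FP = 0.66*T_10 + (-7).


FP = 0.66 * 110 + (-7) = 65.6

65.6 degC


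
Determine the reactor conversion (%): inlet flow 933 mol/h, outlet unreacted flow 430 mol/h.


X = (F_in - F_out) / F_in * 100
Moles reacted = 933 - 430 = 503
X = 503 / 933 * 100
= 0.5391 * 100
= 53.91 %

53.91 %


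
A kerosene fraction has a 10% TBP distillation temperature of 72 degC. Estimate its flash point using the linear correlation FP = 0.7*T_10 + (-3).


FP = 0.7 * 72 + (-3) = 47.4

47.4 degC


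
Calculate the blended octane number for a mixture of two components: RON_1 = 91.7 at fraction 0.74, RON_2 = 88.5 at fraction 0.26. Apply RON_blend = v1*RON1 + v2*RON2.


Linear blending: RON_blend = sum(vi * RONi)
Contribution 1: 0.74 * 91.7 = 67.858
Contribution 2: 0.26 * 88.5 = 23.01
RON_blend = 67.858 + 23.01 = 90.868

90.868


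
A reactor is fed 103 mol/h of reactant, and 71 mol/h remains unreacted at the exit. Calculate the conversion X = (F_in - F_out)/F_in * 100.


X = (F_in - F_out) / F_in * 100
Moles reacted = 103 - 71 = 32
X = 32 / 103 * 100
= 0.3107 * 100
= 31.07 %

31.07 %


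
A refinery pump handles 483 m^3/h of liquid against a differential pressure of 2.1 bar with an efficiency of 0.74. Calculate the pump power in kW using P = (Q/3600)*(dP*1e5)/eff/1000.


Q = 483 / 3600 = 0.134167 m^3/s
P = 0.134167 * (2.1 * 1e5) / 0.74 / 1000 = 38.07

38.07 kW


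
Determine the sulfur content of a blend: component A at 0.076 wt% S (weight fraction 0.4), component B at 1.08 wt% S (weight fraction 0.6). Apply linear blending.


Linear sulfur blending: S_blend = x1*S1 + x2*S2
Contribution 1: 0.4 * 0.076 = 0.0304 wt%
Contribution 2: 0.6 * 1.08 = 0.648 wt%
S_blend = 0.0304 + 0.648 = 0.6784

0.6784 wt%


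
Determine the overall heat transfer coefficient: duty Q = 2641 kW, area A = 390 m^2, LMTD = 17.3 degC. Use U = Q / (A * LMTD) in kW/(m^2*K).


From Q = U*A*LMTD, U = Q / (A * LMTD)
U = 2641 / (390 * 17.3) = 2641 / 6747 = 0.3914

0.3914 kW/(m^2*K)


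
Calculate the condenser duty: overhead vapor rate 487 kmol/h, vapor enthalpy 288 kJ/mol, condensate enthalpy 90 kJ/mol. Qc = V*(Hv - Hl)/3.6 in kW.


Qc = 487 * (288 - 90) / 3.6 = 487 * 198 / 3.6 = 26780

26780 kW


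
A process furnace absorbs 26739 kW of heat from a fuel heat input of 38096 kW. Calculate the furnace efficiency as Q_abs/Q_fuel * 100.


Furnace efficiency = Q_absorbed / Q_fuel * 100
= 26739 / 38096 * 100 = 70.19

70.19 %


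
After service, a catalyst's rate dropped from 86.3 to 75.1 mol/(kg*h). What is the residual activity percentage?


Activity (%) = (rate_used / rate_fresh) * 100
rate_used = 75.1, rate_fresh = 86.3
= (75.1 / 86.3) * 100
= 0.8702 * 100 = 87.02

87.02 %


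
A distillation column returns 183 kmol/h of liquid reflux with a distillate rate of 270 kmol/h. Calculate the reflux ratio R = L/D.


Reflux ratio definition: R = L / D (liquid returned / distillate withdrawn)
L = 183 kmol/h, D = 270 kmol/h
R = 183 / 270 = 0.6778

0.6778


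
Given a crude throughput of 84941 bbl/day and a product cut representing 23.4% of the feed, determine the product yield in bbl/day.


Crude throughput = 84941 bbl/day
Fraction yield = 23.4%
yield = throughput * fraction / 100
yield = 84941 * 23.4 / 100 = 19876.194

19876.194 bbl/day


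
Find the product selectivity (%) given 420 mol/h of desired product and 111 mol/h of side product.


Selectivity = desired / (desired + undesired) * 100
Total products = 420 + 111 = 531 mol/h
S = 420 / 531 * 100
= 0.7910 * 100
= 79.10 %

79.10 %


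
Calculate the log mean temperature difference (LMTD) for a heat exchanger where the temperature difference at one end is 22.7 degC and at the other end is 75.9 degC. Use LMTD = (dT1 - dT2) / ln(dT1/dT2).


LMTD = (dT1 - dT2) / ln(dT1/dT2)
= (22.7 - 75.9) / ln(22.7 / 75.9) = -53.2 / -1.20705 = 44.07

44.07 degC


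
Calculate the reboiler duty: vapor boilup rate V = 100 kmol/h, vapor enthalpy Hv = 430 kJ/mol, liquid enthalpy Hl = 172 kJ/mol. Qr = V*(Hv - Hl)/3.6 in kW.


Qr = 100 * (430 - 172) / 3.6 = 100 * 258 / 3.6 = 7167

7167 kW


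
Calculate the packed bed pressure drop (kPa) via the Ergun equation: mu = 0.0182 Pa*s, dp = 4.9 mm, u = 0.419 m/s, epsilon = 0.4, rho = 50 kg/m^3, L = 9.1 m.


dp = 4.9 mm = 0.0049 m
Viscous term = 150*0.0182*0.419*(1-0.4)^2 / (0.0049^2*0.4^3) = 267983
Inertial term = 1.75*50*0.419^2*(1-0.4) / (0.0049*0.4^3) = 29390.8
dP/L = 267983 + 29390.8 = 297374 Pa/m
dP = 297374 * 9.1 / 1000 = 2706 kPa

2706 kPa


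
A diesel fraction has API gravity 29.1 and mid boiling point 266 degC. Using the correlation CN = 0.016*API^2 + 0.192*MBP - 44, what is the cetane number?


CN = 0.016 * 29.1^2 + 0.192 * 266 - 44
CN = 13.54896 + 51.072 - 44 = 20.62096

20.62096


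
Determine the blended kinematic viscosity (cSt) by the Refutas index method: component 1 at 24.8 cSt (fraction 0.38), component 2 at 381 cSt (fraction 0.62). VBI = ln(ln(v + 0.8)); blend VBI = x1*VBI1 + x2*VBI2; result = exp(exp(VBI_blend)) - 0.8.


Refutas method: VBN_i = 14.534*ln(ln(visc_i + 0.8)) + 10.975, blended linearly by mass fraction; since VBN is linear in VBI_i = ln(ln(visc_i + 0.8)) and the fractions sum to 1, blend VBI directly: visc = exp(exp(VBI_blend)) - 0.8
VBI_1 = ln(ln(24.8 + 0.8)) = 1.17637
VBI_2 = ln(ln(381 + 0.8)) = 1.78253
VBI_blend = 0.38 * 1.17637 + 0.62 * 1.78253 = 1.55219
visc_blend = exp(exp(1.55219)) - 0.8 = 111.6

111.6 cSt


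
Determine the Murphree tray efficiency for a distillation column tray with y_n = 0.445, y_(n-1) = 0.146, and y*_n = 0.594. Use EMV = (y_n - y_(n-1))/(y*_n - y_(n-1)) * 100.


Murphree vapor efficiency: EMV = (y_n - y_(n-1)) / (y*_n - y_(n-1)) * 100
EMV = (0.445 - 0.146) / (0.594 - 0.146) * 100 = 0.299 / 0.448 * 100 = 66.74

66.74 %


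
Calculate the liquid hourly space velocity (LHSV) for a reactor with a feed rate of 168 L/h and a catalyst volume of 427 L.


LHSV = volumetric feed rate / catalyst volume
= 168 L/h / 427 L
= 0.3934 h^-1

0.3934 h^-1


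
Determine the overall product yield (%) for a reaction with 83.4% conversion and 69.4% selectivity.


Overall yield = conversion (%) * selectivity (%) / 100
Conversion = 83.4%, Selectivity = 69.4%
Y = 83.4 * 69.4 / 100
= 57.8796 %

57.8796 %


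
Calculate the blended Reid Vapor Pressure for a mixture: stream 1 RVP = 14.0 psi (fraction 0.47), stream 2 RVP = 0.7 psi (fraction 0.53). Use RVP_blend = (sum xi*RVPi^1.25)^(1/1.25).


Chevron index: RVP_blend = (sum xi*RVPi^1.25)^(1/1.25)
RVP^1.25 terms: 0.47 * 14.0^1.25 + 0.53 * 0.7^1.25 = 13.0673
RVP_blend = 13.0673^(1/1.25) = 7.815

7.815 psi


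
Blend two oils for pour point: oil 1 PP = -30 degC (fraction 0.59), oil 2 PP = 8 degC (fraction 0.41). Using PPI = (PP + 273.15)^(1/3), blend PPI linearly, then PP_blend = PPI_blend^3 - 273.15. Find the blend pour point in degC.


PPI_1 = (-30 + 273.15)^(1/3) = 6.241535
PPI_2 = (8 + 273.15)^(1/3) = 6.551077
PPI_blend = 0.59 * 6.241535 + 0.41 * 6.551077 = 6.368447
PP_blend = 6.368447^3 - 273.15 = 258.2859 - 273.15 = -14.86

-14.86 degC


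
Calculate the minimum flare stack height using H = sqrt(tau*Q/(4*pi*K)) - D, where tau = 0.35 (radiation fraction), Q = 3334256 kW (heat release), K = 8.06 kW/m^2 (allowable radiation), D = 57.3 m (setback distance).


tau*Q/(4*pi*K) = 0.35 * 3334256 / (4 * pi * 8.06) = 11521.8
sqrt(11521.8) = 107.34
H = 107.34 - 57.3 = 50.04

50.04 m


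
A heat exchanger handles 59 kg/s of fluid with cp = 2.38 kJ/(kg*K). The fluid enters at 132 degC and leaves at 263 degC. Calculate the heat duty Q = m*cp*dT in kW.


Q = m_dot * cp * delta_T
delta_T = 263 - 132 = 131 K
Q = 59 * 2.38 * 131
= 140.42 * 131
= 18395.02 kW

18395.02 kW


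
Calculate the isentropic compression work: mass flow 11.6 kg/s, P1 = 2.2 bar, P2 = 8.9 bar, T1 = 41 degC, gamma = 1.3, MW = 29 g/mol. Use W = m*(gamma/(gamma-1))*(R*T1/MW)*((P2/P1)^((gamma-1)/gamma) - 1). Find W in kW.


Isentropic work: W = m*(gamma/(gamma-1))*(R*T1/MW)*((P2/P1)^((gamma-1)/gamma) - 1)
T1 = 41 + 273.15 = 314.15 K
Pressure ratio = 8.9 / 2.2 = 4.04545
Exponent = (1.3 - 1)/1.3 = 0.230769
(P2/P1)^exp - 1 = 4.04545^0.230769 - 1 = 0.380604
W = 11.6 * 1.3 / 0.3 * 8.314 * 314.15 / 29 * 0.380604 = 1723

1723 kW


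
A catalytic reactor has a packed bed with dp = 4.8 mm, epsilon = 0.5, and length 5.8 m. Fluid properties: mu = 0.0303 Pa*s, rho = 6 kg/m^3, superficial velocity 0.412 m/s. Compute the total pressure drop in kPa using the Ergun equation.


dp = 4.8 mm = 0.0048 m
Viscous term = 150*0.0303*0.412*(1-0.5)^2 / (0.0048^2*0.5^3) = 162547
Inertial term = 1.75*6*0.412^2*(1-0.5) / (0.0048*0.5^3) = 1485.26
dP/L = 162547 + 1485.26 = 164032 Pa/m
dP = 164032 * 5.8 / 1000 = 951.4 kPa

951.4 kPa


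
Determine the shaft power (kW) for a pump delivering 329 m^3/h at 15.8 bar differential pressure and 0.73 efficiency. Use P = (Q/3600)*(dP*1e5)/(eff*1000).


Q = 329 / 3600 = 0.0913889 m^3/s
P = 0.0913889 * (15.8 * 1e5) / 0.73 / 1000 = 197.8

197.8 kW


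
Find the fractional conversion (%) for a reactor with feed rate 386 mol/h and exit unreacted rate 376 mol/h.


X = (F_in - F_out) / F_in * 100
Moles reacted = 386 - 376 = 10
X = 10 / 386 * 100
= 0.02591 * 100
= 2.591 %

2.591 %


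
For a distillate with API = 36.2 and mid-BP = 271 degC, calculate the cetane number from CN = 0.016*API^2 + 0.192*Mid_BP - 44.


CN = 0.016 * 36.2^2 + 0.192 * 271 - 44
CN = 20.96704 + 52.032 - 44 = 28.99904

28.99904
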